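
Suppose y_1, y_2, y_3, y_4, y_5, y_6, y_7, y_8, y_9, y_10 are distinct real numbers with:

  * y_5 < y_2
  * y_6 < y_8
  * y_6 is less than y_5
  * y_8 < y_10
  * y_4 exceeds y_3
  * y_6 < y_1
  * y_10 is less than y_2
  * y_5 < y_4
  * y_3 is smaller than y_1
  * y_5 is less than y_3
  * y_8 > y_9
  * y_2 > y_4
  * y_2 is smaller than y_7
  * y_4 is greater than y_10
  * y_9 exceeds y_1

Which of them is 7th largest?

Chaining the given pairs: y_6 < y_5 < y_3 < y_1 < y_9 < y_8 < y_10 < y_4 < y_2 < y_7.
Counting 7 from the largest end gives y_1.

y_1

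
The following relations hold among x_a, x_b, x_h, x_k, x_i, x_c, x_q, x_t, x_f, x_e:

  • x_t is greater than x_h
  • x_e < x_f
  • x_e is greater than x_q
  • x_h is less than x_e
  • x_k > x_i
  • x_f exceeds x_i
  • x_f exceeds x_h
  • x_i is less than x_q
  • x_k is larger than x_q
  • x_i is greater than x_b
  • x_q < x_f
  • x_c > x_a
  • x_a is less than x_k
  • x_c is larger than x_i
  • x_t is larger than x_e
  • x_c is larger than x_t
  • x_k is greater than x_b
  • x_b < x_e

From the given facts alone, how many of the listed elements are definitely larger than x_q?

5

From x_q the given relations immediately reach x_e, x_k, x_f.
From those, x_t — 4 in total.
From those, x_c — 5 in total.
No other element is forced above x_q by the given relations, so the count is 5.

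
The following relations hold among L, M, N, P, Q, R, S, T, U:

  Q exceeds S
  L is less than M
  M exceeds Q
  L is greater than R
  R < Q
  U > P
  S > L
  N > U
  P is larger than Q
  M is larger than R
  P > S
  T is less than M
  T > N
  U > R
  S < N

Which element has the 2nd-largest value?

Piecing the relations together gives one ordering: R < L < S < Q < P < U < N < T < M.
Counting 2 from the largest end gives T.

T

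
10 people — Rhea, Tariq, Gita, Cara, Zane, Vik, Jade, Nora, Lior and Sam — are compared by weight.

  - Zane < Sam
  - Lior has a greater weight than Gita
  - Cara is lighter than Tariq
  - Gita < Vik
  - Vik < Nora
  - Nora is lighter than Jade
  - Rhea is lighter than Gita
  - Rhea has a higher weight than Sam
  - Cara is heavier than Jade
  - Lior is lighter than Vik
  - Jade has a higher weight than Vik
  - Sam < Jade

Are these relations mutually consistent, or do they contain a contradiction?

Every relation is compatible with Zane < Sam < Rhea < Gita < Lior < Vik < Nora < Jade < Cara < Tariq; the set is consistent.

consistent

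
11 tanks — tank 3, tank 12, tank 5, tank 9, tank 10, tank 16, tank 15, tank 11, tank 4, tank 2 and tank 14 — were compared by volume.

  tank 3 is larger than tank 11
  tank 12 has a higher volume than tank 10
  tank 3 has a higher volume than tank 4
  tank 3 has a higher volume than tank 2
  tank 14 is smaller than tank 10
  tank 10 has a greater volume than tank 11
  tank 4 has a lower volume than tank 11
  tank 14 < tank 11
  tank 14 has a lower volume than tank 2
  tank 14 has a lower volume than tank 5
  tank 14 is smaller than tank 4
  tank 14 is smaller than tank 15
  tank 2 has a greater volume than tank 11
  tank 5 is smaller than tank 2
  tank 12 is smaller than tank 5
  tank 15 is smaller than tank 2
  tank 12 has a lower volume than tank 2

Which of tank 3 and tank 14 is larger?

tank 3

Following the relations from tank 14: tank 14 < tank 11 < tank 10 < tank 12 < tank 5 < tank 2 < tank 3.
So tank 14 < tank 3; tank 3 is the larger of the two.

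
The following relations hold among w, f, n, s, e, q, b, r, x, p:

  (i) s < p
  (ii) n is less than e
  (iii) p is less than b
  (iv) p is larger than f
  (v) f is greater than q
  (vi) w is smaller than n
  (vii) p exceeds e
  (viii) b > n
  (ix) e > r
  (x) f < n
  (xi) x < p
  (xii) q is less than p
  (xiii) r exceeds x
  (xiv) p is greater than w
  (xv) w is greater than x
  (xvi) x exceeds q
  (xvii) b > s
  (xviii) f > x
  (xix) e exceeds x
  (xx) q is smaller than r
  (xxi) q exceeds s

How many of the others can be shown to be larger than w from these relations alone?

4

From w the given relations immediately reach n, p.
From those, e, b — 4 in total.
No other element is forced above w by the given relations, so the count is 4.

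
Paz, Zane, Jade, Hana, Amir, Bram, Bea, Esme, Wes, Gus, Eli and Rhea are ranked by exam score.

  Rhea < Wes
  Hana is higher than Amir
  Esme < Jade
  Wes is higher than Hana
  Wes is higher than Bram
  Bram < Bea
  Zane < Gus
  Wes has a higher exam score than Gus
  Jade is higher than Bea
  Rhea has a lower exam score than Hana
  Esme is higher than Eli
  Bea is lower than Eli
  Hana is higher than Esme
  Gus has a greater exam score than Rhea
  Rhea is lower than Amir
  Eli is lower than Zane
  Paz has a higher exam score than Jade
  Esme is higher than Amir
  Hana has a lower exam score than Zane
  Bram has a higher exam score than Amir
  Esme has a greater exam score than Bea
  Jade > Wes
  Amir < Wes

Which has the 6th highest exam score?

Hana

Chaining the given pairs: Rhea < Amir < Bram < Bea < Eli < Esme < Hana < Zane < Gus < Wes < Jade < Paz.
The 6th largest is Hana.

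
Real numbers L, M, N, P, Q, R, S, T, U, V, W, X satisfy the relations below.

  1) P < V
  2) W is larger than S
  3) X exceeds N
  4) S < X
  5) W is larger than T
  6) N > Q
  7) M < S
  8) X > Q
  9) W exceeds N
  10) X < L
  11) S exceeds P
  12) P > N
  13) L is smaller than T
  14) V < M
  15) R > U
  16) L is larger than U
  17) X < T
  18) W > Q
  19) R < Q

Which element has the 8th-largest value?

P

Piecing the relations together gives one ordering: U < R < Q < N < P < V < M < S < X < L < T < W.
Counting 8 from the largest end gives P.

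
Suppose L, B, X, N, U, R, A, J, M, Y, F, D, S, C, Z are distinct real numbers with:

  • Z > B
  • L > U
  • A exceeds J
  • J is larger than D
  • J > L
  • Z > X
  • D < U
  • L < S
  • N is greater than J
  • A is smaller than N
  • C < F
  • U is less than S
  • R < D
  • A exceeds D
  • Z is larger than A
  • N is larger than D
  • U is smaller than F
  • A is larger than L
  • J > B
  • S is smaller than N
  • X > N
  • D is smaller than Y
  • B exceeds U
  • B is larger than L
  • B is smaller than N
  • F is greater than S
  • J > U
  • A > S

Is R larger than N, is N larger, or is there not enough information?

N

R < D and D < U give R < U.
With U < L: R < D < U < L.
With L < B: R < D < U < L < B.
With B < J: R < D < U < L < B < J.
Then J < A extends the chain to A.
With A < N: R < D < U < L < B < J < A < N.
So N is larger.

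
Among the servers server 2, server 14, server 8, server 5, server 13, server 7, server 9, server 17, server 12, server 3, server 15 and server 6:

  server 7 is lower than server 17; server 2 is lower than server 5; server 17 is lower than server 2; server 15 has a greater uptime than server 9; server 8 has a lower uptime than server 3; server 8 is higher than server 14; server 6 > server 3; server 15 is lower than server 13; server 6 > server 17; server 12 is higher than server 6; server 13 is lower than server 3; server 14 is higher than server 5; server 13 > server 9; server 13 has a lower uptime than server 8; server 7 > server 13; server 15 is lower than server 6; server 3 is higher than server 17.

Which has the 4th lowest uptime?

Chaining the given pairs: server 9 < server 15 < server 13 < server 7 < server 17 < server 2 < server 5 < server 14 < server 8 < server 3 < server 6 < server 12.
Counting 4 from the smallest end gives server 7.

server 7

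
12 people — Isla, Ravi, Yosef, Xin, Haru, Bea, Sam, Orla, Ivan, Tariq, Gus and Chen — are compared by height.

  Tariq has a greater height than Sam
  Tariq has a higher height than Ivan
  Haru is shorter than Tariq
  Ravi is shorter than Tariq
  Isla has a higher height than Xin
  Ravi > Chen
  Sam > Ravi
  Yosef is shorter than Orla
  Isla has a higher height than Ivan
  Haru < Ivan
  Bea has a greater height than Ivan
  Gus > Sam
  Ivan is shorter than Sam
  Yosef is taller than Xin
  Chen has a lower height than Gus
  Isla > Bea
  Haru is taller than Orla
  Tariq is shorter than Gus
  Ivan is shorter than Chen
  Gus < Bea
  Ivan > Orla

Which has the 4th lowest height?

Chaining the given pairs: Xin < Yosef < Orla < Haru < Ivan < Chen < Ravi < Sam < Tariq < Gus < Bea < Isla.
Counting 4 from the smallest end gives Haru.

Haru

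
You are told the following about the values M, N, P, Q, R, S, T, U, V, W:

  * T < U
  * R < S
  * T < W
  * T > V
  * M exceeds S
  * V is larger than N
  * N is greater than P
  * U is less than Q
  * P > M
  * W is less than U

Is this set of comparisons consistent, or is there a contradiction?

consistent

The single ordering R < S < M < P < N < V < T < W < U < Q satisfies every listed relation, so no contradiction arises.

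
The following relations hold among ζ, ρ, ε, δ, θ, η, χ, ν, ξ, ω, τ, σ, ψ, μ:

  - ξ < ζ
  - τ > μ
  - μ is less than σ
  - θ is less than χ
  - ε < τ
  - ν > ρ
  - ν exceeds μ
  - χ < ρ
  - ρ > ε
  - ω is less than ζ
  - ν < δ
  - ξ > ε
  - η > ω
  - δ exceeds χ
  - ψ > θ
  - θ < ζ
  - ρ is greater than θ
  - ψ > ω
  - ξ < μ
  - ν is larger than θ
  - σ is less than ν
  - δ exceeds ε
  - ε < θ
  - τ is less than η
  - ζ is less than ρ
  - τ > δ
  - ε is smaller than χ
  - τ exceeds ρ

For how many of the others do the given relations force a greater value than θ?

8

Directly above θ: ζ, χ, ρ, ν, ψ.
One step further: δ, τ (7 so far).
One step further: η (8 so far).
Nothing else is reachable above θ; 8 in all.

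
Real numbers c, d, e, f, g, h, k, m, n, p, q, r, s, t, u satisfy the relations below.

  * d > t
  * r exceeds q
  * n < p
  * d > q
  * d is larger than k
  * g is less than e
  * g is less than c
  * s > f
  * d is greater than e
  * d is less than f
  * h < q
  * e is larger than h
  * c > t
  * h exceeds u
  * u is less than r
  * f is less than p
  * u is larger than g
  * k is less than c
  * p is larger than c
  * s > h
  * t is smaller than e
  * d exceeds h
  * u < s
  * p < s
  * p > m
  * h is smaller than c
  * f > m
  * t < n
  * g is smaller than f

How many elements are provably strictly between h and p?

5

Chaining upward from h reaches: q, e, d, f, c, s, r.
Chaining downward from p reaches: t, g, k, u, q, n, m, e, d, f, c.
Strictly between h and p are those in both lists: q, e, d, f, c — 5 elements.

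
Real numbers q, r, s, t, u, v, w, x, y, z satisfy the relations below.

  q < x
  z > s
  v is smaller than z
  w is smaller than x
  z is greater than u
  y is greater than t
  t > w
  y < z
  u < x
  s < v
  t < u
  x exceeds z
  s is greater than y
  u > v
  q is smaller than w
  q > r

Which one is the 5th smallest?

y

Chaining the given pairs: r < q < w < t < y < s < v < u < z < x.
The 5th smallest is y.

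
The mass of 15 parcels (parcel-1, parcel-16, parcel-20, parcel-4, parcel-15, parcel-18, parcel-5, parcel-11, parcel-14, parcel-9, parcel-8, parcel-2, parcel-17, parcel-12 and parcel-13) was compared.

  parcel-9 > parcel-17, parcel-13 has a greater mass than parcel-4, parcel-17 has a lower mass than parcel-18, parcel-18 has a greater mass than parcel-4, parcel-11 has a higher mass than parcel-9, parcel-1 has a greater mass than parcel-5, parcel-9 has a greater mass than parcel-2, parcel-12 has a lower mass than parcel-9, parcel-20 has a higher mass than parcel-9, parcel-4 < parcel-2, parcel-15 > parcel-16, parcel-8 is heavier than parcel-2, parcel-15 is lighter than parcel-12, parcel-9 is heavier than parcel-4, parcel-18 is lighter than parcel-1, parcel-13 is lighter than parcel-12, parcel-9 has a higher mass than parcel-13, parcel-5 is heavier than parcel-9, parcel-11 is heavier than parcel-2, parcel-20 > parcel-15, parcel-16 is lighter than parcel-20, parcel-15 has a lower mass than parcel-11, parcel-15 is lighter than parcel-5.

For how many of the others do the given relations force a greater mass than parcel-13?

6

Directly above parcel-13: parcel-12, parcel-9.
One step further: parcel-11, parcel-20, parcel-5 (5 so far).
One step further: parcel-1 (6 so far).
Nothing else is reachable above parcel-13; 6 in all.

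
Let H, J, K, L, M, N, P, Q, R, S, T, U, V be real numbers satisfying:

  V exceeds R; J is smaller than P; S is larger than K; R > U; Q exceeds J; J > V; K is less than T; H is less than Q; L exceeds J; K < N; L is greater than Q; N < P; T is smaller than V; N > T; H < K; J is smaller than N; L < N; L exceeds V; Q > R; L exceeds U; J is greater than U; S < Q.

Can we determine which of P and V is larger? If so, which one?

P

Link the given pairs in sequence: V < J; J < Q; Q < L; L < N; N < P.
Together: V < J < Q < L < N < P.
So P is larger.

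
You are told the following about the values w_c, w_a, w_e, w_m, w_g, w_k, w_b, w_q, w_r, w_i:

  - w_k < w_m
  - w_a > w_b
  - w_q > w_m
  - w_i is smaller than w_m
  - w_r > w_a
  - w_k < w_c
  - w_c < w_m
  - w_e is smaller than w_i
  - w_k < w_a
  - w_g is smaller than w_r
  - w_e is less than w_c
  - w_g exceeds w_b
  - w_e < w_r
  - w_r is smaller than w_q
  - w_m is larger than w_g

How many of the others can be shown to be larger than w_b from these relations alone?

The elements the relations force above w_b are w_g, w_m, w_a, w_r, w_q — no chain reaches any other.
That is 5.

5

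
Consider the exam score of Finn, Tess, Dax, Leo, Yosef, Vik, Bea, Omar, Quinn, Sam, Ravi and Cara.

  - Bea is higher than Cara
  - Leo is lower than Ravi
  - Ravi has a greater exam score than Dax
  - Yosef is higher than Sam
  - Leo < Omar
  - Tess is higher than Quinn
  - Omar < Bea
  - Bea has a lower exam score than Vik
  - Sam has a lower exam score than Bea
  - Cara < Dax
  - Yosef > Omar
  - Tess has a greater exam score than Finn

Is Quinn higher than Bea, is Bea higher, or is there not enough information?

undetermined

Following every chain through Quinn: above Quinn we get Tess.
Bea is not reached, and no chain runs the other way from Bea to Quinn.
So the given relations leave the order of Quinn and Bea undetermined.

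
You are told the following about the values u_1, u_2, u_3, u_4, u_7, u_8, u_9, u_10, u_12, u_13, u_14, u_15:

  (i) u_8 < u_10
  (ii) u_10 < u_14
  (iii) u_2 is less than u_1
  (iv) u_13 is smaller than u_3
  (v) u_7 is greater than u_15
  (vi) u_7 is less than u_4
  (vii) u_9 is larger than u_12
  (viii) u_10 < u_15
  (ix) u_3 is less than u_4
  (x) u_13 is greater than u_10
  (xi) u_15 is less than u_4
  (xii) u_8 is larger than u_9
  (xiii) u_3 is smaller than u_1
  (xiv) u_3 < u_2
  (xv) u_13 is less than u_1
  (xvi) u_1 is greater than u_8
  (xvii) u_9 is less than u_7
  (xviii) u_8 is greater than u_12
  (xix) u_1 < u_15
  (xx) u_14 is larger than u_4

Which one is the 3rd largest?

u_7

Piecing the relations together gives one ordering: u_12 < u_9 < u_8 < u_10 < u_13 < u_3 < u_2 < u_1 < u_15 < u_7 < u_4 < u_14.
Counting 3 from the largest end gives u_7.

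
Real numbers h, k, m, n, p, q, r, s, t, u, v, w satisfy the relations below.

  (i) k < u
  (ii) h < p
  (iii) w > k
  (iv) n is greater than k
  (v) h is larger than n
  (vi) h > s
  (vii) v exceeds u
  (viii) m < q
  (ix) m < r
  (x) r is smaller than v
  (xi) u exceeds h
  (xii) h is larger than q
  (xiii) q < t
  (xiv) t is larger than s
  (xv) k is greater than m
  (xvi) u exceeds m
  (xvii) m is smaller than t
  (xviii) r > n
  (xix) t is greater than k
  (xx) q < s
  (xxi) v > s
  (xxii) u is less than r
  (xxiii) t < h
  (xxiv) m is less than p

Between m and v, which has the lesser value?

m

The relevant relations are m < q; q < t; t < h; h < u; u < r; r < v.
Together: m < q < t < h < u < r < v.
So m < v; m is the smaller of the two.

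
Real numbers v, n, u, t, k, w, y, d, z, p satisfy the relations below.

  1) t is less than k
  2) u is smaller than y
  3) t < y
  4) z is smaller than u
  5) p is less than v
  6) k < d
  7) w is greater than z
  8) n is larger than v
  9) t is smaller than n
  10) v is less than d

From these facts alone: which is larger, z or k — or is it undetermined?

undetermined

Following every chain through z: above z we get w, u, y.
k is not reached, and no chain runs the other way from k to z.
So the given relations leave the order of z and k undetermined.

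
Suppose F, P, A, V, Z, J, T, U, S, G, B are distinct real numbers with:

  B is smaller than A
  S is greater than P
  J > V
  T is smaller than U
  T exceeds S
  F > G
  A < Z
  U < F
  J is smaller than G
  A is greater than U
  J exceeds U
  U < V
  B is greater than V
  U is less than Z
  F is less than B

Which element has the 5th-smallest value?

Chaining the given pairs: P < S < T < U < V < J < G < F < B < A < Z.
Counting 5 from the smallest end gives V.

V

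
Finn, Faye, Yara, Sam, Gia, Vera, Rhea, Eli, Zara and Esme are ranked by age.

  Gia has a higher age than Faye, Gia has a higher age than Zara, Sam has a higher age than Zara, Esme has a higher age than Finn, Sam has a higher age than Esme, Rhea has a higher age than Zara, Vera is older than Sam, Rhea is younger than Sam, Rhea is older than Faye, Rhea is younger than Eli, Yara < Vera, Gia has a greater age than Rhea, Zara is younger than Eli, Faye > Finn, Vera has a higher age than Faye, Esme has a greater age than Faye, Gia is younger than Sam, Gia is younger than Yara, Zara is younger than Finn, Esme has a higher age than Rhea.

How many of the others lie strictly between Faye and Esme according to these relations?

1

Chaining upward from Faye reaches: Rhea, Gia, Eli, Yara, Sam, Vera.
Chaining downward from Esme reaches: Zara, Finn, Rhea.
Strictly between Faye and Esme are those in both lists: Rhea — 1 element.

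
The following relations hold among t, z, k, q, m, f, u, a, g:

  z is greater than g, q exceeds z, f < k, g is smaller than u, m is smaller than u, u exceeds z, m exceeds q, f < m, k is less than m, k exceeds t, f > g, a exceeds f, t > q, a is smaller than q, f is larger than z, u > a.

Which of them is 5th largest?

q

Piecing the relations together gives one ordering: g < z < f < a < q < t < k < m < u.
Counting 5 from the largest end gives q.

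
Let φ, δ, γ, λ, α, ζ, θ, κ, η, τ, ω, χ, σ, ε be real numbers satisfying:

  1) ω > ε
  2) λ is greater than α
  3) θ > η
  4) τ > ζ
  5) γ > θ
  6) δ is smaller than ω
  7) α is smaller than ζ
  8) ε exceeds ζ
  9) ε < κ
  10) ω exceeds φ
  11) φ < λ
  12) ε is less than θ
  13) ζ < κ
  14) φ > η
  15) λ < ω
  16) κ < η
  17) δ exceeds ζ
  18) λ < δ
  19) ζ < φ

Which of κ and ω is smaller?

κ

Following the relations from κ: κ < η < φ < λ < δ < ω.
So κ < ω; κ is the smaller of the two.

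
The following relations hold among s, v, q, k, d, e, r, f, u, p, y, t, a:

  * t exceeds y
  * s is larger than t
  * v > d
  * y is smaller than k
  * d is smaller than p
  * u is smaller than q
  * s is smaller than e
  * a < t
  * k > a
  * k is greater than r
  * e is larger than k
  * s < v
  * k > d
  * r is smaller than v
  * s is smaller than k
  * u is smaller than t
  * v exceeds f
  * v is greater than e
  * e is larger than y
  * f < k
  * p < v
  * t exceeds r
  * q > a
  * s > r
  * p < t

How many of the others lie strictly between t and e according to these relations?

The relations place t below e. An element lies strictly between them when it is forced above t and also forced below e.
Above t: {s, k, v}. Below e: {d, a, f, r, p, u, y, s, k}.
Intersection: {s, k} — 2.

2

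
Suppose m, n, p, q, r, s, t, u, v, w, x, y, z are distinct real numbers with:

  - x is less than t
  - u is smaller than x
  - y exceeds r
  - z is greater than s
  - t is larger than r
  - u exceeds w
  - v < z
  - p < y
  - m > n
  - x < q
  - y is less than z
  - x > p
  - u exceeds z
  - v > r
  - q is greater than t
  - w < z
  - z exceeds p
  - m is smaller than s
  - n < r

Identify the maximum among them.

q

w is not greatest since w < z; p is not greatest since p < z; n is not greatest since n < r; r is not greatest since r < y; y is not greatest since y < z; v is not greatest since v < z; m is not greatest since m < s; s is not greatest since s < z; z is not greatest since z < u; u is not greatest since u < x; x is not greatest since x < q; t is not greatest since t < q.
Only q has nothing above it, so q is the maximum.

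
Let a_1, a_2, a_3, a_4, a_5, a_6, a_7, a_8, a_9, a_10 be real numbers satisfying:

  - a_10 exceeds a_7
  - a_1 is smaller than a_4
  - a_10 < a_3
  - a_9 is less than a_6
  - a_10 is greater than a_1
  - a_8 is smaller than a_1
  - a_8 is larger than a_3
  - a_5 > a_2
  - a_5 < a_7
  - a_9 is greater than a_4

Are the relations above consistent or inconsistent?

inconsistent

We have a_1 < a_10 stated directly, yet also a_10 < a_3 < a_8 < a_1 by chaining the others — so a_10 < a_1. Contradiction.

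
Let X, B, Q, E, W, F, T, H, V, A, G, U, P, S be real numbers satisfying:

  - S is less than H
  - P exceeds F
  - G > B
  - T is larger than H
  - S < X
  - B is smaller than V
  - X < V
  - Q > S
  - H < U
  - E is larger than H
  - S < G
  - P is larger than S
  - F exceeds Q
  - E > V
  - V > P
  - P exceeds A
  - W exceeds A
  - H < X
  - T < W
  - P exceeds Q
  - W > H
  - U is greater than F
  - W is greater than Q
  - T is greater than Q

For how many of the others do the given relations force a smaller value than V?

The elements the relations force below V are S, H, Q, A, B, X, F, P — no chain reaches any other.
That is 8.

8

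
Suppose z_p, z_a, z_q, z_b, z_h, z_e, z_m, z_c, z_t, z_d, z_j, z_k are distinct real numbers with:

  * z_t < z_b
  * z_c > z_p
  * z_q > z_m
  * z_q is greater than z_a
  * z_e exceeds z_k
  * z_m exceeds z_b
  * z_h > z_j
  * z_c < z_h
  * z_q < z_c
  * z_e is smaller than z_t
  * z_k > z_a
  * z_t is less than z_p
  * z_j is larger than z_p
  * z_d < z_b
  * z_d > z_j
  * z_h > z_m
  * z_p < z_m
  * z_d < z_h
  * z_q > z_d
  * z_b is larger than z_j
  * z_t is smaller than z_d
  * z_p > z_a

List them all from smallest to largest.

z_a < z_k < z_e < z_t < z_p < z_j < z_d < z_b < z_m < z_q < z_c < z_h

Nothing is placed below z_a, so it is least; from there z_a < z_k; z_k < z_e; z_e < z_t; z_t < z_p; z_p < z_j; z_j < z_d; z_d < z_b; z_b < z_m; z_m < z_q; z_q < z_c; z_c < z_h, each given directly.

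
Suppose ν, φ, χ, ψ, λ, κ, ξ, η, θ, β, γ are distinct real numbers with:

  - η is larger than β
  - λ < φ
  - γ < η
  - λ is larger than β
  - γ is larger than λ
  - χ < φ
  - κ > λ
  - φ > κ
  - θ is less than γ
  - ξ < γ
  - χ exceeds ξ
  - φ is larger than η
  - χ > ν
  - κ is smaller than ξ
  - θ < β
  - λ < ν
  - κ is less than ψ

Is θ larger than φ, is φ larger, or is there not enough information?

The relevant relations are θ < β; β < λ; λ < κ; κ < ξ; ξ < γ; γ < η; η < φ.
Together: θ < β < λ < κ < ξ < γ < η < φ.
So φ is larger.

φ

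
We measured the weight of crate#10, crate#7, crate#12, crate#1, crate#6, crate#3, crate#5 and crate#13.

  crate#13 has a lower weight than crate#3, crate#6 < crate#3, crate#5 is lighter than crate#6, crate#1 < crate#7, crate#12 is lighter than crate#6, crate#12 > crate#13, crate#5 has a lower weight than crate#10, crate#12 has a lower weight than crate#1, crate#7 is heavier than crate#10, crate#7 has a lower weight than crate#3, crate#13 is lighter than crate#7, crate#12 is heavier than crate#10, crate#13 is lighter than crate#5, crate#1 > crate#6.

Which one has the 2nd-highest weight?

Piecing the relations together gives one ordering: crate#13 < crate#5 < crate#10 < crate#12 < crate#6 < crate#1 < crate#7 < crate#3.
Counting 2 from the largest end gives crate#7.

crate#7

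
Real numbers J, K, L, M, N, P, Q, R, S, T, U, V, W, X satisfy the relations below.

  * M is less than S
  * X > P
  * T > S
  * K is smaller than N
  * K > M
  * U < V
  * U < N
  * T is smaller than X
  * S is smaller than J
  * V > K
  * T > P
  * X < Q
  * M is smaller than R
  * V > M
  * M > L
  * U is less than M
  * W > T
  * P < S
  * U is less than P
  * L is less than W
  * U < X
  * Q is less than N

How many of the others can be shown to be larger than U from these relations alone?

Directly above U: P, M, V, X, N.
One step further: S, T, K, Q, R (10 so far).
One step further: W, J (12 so far).
Nothing else is reachable above U; 12 in all.

12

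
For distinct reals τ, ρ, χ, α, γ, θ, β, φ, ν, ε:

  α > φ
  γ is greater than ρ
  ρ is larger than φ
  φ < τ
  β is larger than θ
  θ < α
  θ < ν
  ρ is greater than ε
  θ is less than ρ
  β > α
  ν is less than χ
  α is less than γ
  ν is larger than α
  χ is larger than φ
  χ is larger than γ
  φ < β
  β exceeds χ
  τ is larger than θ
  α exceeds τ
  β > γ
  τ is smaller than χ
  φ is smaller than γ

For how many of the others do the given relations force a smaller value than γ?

6

The elements the relations force below γ are θ, ε, φ, τ, ρ, α — no chain reaches any other.
That is 6.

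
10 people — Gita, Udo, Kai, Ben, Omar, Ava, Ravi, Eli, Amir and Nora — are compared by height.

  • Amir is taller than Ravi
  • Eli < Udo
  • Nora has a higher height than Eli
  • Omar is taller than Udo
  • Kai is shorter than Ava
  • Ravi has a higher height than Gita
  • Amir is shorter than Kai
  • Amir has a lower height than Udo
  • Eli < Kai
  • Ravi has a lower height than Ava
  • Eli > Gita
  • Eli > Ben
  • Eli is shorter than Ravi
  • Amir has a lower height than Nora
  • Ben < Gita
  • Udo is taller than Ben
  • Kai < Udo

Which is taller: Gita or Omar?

Omar

Gita < Ravi and Ravi < Amir give Gita < Amir.
Then Amir < Kai extends the chain to Kai.
With Kai < Udo: Gita < Ravi < Amir < Kai < Udo.
Then Udo < Omar extends the chain to Omar.
So Gita < Omar; Omar is the taller of the two.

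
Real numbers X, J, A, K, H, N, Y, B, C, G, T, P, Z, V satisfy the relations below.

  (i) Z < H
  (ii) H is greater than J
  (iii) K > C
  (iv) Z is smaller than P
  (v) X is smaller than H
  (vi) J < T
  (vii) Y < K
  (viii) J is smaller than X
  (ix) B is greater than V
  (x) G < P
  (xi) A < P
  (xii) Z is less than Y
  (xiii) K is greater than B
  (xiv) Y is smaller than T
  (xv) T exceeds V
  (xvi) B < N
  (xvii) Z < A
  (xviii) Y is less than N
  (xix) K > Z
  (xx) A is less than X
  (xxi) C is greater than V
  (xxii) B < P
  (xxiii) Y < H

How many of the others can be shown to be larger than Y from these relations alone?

4

From Y the given relations immediately reach H, N, T, K.
No other element is forced above Y by the given relations, so the count is 4.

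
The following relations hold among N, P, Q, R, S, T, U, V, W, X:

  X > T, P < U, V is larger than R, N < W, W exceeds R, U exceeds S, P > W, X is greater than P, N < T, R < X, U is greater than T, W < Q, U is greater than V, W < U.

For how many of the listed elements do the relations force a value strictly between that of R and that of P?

The relations place R below P. An element lies strictly between them when it is forced above R and also forced below P.
Above R: {V, W, Q, U, X}. Below P: {N, W}.
Intersection: {W} — 1.

1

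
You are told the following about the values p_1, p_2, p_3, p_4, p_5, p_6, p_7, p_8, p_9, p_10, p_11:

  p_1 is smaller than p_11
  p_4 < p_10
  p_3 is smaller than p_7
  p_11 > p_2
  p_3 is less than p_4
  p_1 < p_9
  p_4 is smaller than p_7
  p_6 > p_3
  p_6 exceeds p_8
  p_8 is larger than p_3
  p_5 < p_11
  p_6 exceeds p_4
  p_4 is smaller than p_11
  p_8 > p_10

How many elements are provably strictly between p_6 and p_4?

2

The relations place p_4 below p_6. An element lies strictly between them when it is forced above p_4 and also forced below p_6.
Above p_4: {p_10, p_8, p_11, p_7}. Below p_6: {p_3, p_10, p_8}.
Intersection: {p_10, p_8} — 2.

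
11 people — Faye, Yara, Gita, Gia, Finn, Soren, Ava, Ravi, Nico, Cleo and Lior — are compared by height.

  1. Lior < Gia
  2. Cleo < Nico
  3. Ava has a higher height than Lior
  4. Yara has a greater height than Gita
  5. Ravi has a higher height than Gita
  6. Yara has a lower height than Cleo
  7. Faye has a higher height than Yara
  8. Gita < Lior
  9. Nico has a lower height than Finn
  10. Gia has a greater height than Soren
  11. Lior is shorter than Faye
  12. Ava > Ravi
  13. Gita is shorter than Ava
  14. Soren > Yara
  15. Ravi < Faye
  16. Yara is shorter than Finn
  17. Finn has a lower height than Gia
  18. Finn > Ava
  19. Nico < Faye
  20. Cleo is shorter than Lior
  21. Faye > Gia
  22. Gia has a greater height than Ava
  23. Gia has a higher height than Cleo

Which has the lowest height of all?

Gita

Yara is not least since Gita < Yara; Cleo is not least since Yara < Cleo; Nico is not least since Cleo < Nico; Soren is not least since Yara < Soren; Ravi is not least since Gita < Ravi; Lior is not least since Gita < Lior; Ava is not least since Ravi < Ava; Finn is not least since Yara < Finn; Gia is not least since Soren < Gia; Faye is not least since Nico < Faye.
Only Gita has nothing below it, so Gita is the lowest height.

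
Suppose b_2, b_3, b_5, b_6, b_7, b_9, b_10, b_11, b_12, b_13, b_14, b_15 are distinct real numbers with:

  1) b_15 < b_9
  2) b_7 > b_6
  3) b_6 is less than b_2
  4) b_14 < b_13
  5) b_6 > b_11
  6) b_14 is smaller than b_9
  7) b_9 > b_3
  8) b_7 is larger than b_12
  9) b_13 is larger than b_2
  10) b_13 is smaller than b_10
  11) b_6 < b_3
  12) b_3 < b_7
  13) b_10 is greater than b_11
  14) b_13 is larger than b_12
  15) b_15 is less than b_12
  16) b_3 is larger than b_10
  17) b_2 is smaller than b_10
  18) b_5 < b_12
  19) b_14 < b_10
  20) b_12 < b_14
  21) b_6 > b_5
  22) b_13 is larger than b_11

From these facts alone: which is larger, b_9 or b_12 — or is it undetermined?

b_9

b_12 < b_13 and b_13 < b_10 give b_12 < b_10.
With b_10 < b_3: b_12 < b_13 < b_10 < b_3.
Then b_3 < b_9 extends the chain to b_9.
So b_9 is larger.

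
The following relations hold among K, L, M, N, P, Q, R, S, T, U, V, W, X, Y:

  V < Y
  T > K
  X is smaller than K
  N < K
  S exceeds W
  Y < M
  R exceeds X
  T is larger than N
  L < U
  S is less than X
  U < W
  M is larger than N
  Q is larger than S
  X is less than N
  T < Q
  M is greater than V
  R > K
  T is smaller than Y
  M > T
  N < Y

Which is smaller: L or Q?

L

L < U < W < S < X < N < K < T < Q, by transitivity through U, W, S, X, N, K, T.
So L < Q; L is the smaller of the two.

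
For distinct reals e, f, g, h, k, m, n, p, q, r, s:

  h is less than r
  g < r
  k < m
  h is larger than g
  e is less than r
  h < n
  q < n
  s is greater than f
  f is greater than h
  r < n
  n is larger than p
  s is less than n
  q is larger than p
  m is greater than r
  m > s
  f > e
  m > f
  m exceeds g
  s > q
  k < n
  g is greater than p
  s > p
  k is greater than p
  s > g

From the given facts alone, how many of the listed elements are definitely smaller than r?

4

From r the given relations immediately reach e, g, h.
From those, p — 4 in total.
Nothing else is reachable below r; 4 in all.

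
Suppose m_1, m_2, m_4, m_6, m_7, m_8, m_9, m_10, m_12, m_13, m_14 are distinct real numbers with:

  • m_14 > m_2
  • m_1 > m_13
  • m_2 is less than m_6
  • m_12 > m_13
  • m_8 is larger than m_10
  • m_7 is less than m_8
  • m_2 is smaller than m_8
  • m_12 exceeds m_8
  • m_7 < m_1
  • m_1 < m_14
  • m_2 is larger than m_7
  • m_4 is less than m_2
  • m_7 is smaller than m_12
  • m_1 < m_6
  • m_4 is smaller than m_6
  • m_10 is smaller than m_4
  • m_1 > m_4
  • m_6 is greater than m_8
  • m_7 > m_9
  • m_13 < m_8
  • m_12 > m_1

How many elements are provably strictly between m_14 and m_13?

1

The relations place m_13 below m_14. An element lies strictly between them when it is forced above m_13 and also forced below m_14.
Above m_13: {m_8, m_1, m_12, m_6}. Below m_14: {m_10, m_9, m_7, m_4, m_2, m_1}.
Intersection: {m_1} — 1.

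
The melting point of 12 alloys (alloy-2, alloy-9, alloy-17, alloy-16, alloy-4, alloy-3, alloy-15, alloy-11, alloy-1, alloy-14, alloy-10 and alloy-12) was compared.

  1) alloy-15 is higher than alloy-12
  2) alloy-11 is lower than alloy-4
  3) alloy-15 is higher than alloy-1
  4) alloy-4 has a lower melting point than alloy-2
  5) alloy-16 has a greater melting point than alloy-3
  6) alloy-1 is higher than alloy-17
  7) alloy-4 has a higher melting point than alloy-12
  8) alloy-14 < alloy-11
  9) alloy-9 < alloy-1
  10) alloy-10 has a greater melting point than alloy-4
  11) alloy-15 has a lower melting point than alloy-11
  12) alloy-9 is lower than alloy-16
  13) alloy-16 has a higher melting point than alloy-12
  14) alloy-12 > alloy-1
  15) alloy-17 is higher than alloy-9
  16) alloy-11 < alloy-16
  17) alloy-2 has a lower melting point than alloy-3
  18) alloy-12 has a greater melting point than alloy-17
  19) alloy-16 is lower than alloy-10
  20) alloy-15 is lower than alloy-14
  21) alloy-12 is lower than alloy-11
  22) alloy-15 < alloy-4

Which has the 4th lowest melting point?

The consecutive relations fix a unique order: alloy-9 < alloy-17 < alloy-1 < alloy-12 < alloy-15 < alloy-14 < alloy-11 < alloy-4 < alloy-2 < alloy-3 < alloy-16 < alloy-10.
The 4th smallest is alloy-12.

alloy-12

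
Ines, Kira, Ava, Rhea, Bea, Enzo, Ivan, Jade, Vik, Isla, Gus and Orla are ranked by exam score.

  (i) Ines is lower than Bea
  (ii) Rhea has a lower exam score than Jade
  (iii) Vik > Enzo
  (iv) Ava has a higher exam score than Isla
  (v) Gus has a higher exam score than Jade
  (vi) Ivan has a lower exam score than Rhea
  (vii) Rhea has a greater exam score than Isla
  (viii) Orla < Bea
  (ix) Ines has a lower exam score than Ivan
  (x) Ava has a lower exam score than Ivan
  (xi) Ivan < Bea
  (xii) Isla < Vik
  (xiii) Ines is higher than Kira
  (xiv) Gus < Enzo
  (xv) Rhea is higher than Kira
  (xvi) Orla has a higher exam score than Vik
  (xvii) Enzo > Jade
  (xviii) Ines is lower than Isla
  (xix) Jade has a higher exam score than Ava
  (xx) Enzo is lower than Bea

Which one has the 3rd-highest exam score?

Vik

Piecing the relations together gives one ordering: Kira < Ines < Isla < Ava < Ivan < Rhea < Jade < Gus < Enzo < Vik < Orla < Bea.
Counting 3 from the largest end gives Vik.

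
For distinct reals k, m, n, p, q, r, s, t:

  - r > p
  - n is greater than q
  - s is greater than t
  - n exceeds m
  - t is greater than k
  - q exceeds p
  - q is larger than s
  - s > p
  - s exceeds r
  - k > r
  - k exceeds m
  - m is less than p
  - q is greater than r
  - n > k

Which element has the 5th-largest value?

k

Chaining the given pairs: m < p < r < k < t < s < q < n.
Counting 5 from the largest end gives k.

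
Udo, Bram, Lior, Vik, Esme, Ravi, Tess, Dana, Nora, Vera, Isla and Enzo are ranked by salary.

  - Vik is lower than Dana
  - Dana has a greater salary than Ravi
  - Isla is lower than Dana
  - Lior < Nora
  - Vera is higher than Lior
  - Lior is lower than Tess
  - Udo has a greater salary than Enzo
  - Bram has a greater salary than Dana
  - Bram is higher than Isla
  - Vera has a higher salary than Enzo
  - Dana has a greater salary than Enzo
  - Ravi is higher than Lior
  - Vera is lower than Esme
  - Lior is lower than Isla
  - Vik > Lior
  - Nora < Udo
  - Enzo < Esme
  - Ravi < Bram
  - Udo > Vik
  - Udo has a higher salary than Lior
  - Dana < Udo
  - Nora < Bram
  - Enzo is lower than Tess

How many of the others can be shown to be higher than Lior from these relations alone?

Directly above Lior: Nora, Isla, Vik, Ravi, Tess, Vera, Udo.
One step further: Dana, Bram, Esme (10 so far).
Nothing else is reachable above Lior; 10 in all.

10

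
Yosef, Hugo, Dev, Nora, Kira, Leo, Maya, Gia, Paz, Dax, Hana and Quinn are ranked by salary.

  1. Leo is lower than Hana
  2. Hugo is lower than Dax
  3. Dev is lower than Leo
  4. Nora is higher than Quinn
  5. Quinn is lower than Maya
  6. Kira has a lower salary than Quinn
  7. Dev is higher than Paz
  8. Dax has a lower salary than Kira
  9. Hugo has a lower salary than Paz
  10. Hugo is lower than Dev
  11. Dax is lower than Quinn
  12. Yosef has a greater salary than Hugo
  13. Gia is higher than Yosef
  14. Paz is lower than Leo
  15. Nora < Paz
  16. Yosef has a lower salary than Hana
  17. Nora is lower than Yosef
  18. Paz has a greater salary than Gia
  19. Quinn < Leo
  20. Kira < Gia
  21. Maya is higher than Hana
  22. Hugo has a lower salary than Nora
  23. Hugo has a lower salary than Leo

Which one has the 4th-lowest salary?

Quinn

Chaining the given pairs: Hugo < Dax < Kira < Quinn < Nora < Yosef < Gia < Paz < Dev < Leo < Hana < Maya.
The 4th smallest is Quinn.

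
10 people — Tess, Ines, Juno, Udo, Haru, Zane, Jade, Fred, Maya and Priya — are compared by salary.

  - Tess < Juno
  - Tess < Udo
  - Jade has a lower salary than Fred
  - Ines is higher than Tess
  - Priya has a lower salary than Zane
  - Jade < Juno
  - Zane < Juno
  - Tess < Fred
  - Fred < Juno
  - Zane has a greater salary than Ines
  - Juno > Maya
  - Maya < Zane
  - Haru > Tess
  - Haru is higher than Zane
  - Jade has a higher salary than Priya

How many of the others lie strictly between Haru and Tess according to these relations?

2

Chaining upward from Tess reaches: Ines, Udo, Zane, Fred, Juno.
Chaining downward from Haru reaches: Priya, Maya, Ines, Zane.
Strictly between Tess and Haru are those in both lists: Ines, Zane — 2 elements.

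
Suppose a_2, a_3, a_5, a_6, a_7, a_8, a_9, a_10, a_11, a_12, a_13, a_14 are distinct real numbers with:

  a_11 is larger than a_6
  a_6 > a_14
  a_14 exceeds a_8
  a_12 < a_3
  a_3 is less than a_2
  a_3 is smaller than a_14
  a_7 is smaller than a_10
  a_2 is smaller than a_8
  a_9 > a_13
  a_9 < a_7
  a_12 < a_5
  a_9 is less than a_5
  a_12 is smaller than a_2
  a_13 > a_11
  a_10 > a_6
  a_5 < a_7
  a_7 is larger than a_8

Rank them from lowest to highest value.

Each adjacent pair is fixed by a given relation: a_12 < a_3; a_3 < a_2; a_2 < a_8; a_8 < a_14; a_14 < a_6; a_6 < a_11; a_11 < a_13; a_13 < a_9; a_9 < a_5; a_5 < a_7; a_7 < a_10. Chaining them end to end gives the full order.

a_12 < a_3 < a_2 < a_8 < a_14 < a_6 < a_11 < a_13 < a_9 < a_5 < a_7 < a_10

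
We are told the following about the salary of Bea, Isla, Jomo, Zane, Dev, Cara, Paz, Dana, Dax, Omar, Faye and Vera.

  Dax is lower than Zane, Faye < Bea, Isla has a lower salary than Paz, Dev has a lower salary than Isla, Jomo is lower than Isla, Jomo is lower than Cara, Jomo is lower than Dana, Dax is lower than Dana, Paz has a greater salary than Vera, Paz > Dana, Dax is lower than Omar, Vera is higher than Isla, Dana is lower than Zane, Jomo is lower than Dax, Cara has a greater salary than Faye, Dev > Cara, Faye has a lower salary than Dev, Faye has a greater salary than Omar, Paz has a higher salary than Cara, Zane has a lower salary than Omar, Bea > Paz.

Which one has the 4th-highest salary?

Isla

The consecutive relations fix a unique order: Jomo < Dax < Dana < Zane < Omar < Faye < Cara < Dev < Isla < Vera < Paz < Bea.
The 4th largest is Isla.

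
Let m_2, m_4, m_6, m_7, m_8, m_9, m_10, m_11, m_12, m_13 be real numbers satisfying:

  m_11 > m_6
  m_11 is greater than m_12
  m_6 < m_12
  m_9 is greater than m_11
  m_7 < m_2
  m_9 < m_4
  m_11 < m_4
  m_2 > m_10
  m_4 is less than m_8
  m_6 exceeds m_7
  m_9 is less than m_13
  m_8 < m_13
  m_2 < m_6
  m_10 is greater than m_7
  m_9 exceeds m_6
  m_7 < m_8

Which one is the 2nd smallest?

Chaining the given pairs: m_7 < m_10 < m_2 < m_6 < m_12 < m_11 < m_9 < m_4 < m_8 < m_13.
The 2nd smallest is m_10.

m_10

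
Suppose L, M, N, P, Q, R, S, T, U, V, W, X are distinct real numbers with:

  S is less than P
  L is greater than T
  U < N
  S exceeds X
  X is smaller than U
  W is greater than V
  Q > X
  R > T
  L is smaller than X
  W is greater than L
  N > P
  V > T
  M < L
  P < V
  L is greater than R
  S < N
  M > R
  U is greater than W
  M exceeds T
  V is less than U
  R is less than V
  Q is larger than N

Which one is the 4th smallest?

Chaining the given pairs: T < R < M < L < X < S < P < V < W < U < N < Q.
The 4th smallest is L.

L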